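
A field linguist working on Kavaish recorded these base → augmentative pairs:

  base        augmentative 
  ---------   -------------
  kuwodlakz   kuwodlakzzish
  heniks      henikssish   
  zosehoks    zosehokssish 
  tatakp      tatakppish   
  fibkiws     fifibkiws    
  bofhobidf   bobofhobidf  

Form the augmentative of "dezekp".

dezekppish

"dezekp" has second-to-last letter 'k'. The stems whose second-to-last letter is 'k' (kuwodlakz → kuwodlakzzish, heniks → henikssish, zosehoks → zosehokssish) double the final consonant and add -ish.
The other pattern: stems whose second-to-last letter is 'd' or 'w' repeat the first consonant+vowel as a prefix.
So dezekp → dezekppish.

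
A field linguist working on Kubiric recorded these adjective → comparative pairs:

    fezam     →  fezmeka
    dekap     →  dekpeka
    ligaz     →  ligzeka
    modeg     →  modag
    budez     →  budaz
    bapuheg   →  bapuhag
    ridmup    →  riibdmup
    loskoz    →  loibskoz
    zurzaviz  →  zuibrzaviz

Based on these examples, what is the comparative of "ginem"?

ligaz and budez both end in -z yet inflect differently (ligzeka, budaz), so the final letter is not what conditions the rule; the last vowel is.
"ginem" has last vowel 'e'. The stems whose last vowel is 'e' (modeg → modag, budez → budaz, bapuheg → bapuhag) change the last vowel to 'a'.
So ginem → ginam.

ginam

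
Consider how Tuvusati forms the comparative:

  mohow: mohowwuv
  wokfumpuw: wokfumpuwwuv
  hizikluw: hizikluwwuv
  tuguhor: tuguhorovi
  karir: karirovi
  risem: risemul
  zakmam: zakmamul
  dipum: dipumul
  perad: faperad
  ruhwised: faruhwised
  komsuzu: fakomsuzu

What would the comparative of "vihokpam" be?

vihokpamul

mohow and tuguhor both have last vowel 'o' yet inflect differently (mohowwuv, tuguhorovi), so the last vowel is not what conditions the rule; the final letter is.
"vihokpam" ends in -m. The stems ending in -m (risem → risemul, zakmam → zakmamul, dipum → dipumul) add -ul.
So vihokpam → vihokpamul.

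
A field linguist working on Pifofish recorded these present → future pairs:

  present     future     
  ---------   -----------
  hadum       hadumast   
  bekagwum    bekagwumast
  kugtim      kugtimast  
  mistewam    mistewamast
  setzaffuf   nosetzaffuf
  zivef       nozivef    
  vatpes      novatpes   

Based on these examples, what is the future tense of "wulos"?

hadum and setzaffuf both have last vowel 'u' yet inflect differently (hadumast, nosetzaffuf), so the last vowel is not what conditions the rule; the final letter is.
"wulos" ends in -s. The one such stem in the data (vatpes → novatpes) adds the prefix no-, so the same rule applies.
The other pattern: stems ending in -m add -ast.
So wulos → nowulos.

nowulos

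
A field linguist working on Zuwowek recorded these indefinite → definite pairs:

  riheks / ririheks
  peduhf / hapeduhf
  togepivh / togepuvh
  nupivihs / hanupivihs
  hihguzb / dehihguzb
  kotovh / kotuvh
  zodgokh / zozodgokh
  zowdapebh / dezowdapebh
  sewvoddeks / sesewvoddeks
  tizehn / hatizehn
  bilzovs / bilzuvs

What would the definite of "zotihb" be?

hazotihb

nupivihs and bilzovs both end in -s yet inflect differently (hanupivihs, bilzuvs), so the final letter is not what conditions the rule; the second-to-last letter is.
"zotihb" has second-to-last letter 'h'. The stems whose second-to-last letter is 'h' (tizehn → hatizehn, peduhf → hapeduhf, nupivihs → hanupivihs) add the prefix ha-.
So zotihb → hazotihb.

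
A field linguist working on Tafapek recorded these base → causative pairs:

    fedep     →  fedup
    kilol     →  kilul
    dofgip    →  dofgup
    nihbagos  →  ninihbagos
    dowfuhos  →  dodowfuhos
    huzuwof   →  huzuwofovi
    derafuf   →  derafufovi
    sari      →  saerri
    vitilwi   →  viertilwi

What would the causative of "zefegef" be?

"zefegef" ends in -f. The stems ending in -f (huzuwof → huzuwofovi, derafuf → derafufovi) add -ovi.
The other patterns: stems ending in -l or -p change the last vowel to 'u'; stems ending in -s repeat the first consonant+vowel as a prefix; stems ending in -i insert -er- after the first vowel.
So zefegef → zefegefovi.

zefegefovi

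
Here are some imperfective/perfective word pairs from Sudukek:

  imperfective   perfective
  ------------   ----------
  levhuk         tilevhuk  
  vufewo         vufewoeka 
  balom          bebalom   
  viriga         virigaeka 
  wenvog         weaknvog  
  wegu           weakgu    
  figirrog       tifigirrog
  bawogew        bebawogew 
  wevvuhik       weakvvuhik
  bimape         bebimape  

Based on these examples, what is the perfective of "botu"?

"botu" begins with b-. The stems beginning with b- (bawogew → bebawogew, bimape → bebimape, balom → bebalom) add the prefix be-.
The other patterns: stems beginning with v- add -eka; stems beginning with w- insert -ak- after the first vowel; stems beginning with f- or l- add the prefix ti-.
So botu → bebotu.

bebotu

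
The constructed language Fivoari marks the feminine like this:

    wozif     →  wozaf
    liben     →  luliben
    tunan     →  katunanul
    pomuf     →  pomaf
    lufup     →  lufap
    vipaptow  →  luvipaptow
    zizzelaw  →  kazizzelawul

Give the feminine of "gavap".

"gavap" has last vowel 'a'. The stems whose last vowel is 'a' (tunan → katunanul, zizzelaw → kazizzelawul) add ka- … -ul around the stem.
The other patterns: stems whose last vowel is 'i' or 'u' change the last vowel to 'a'; stems whose last vowel is 'e' or 'o' add the prefix lu-.
So gavap → kagavapul.

kagavapul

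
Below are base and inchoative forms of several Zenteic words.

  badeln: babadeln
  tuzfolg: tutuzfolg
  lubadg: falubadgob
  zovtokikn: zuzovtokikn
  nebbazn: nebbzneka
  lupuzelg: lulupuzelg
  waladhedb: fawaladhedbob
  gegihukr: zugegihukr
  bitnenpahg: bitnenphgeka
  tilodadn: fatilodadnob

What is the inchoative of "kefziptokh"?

zukefziptokh

"kefziptokh" has second-to-last letter 'k'. The stems whose second-to-last letter is 'k' (gegihukr → zugegihukr, zovtokikn → zuzovtokikn) add the prefix zu-.
The other patterns: stems whose second-to-last letter is 'l' repeat the first consonant+vowel as a prefix; stems whose second-to-last letter is 'd' add fa- … -ob around the stem; stems whose second-to-last letter is 'h' or 'z' delete the last vowel and add -eka.
So kefziptokh → zukefziptokh.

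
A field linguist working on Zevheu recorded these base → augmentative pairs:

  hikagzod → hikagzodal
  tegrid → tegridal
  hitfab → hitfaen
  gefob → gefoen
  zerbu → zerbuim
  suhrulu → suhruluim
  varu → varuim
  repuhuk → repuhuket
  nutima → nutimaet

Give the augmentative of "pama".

pamaet

"pama" ends in -a. The one such stem in the data (nutima → nutimaet) adds -et, so the same rule applies.
So pama → pamaet.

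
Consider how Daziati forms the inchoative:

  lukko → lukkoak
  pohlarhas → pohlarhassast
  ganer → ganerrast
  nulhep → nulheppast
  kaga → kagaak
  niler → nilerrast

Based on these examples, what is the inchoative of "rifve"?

rifveak

"rifve" ends in a vowel. The stems ending in a vowel (lukko → lukkoak, kaga → kagaak) add -ak.
The other pattern: stems ending in a consonant double the final consonant and add -ast.
So rifve → rifveak.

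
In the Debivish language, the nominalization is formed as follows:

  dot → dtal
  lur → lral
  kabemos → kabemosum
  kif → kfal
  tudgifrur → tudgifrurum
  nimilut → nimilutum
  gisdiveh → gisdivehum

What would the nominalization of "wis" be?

dot and nimilut both end in -t yet inflect differently (dtal, nimilutum), so the final letter is not what conditions the rule; the number of vowels is.
"wis" has 1 vowel. The stems with 1 vowel (lur → lral, dot → dtal, kif → kfal) delete the last vowel and add -al.
So wis → wsal.

wsal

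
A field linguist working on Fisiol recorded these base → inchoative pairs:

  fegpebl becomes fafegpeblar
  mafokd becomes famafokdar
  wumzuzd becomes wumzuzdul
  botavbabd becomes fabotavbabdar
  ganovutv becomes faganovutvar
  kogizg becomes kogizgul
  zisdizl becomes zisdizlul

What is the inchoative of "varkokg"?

zisdizl and fegpebl both end in -l yet inflect differently (zisdizlul, fafegpeblar), so the final letter is not what conditions the rule; the second-to-last letter is.
"varkokg" has second-to-last letter 'k'. The one such stem in the data (mafokd → famafokdar) adds fa- … -ar around the stem, so the same rule applies.
The other pattern: stems whose second-to-last letter is 'z' add -ul.
So varkokg → favarkokgar.

favarkokgar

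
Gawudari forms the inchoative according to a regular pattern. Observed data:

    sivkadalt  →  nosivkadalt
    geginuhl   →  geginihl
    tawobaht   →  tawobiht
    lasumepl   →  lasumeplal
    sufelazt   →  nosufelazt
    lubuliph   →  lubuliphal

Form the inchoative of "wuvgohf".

"wuvgohf" has second-to-last letter 'h'. The stems whose second-to-last letter is 'h' (tawobaht → tawobiht, geginuhl → geginihl) change the last vowel to 'i'.
So wuvgohf → wuvgihf.

wuvgihf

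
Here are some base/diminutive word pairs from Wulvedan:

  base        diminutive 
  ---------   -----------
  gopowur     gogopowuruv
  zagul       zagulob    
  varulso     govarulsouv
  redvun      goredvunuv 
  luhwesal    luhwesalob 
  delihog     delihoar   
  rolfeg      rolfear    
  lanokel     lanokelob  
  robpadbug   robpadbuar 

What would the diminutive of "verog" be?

veroar

rolfeg and lanokel both have last vowel 'e' yet inflect differently (rolfear, lanokelob), so the last vowel is not what conditions the rule; the final letter is.
"verog" ends in -g. The stems ending in -g (robpadbug → robpadbuar, delihog → delihoar, rolfeg → rolfear) drop the final letter and add -ar.
So verog → veroar.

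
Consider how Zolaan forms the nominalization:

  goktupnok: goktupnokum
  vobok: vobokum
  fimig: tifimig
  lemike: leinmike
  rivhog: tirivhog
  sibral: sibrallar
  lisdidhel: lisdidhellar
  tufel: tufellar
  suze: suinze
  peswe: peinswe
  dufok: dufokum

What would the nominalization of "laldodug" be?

tilaldodug

suze and tufel both have last vowel 'e' yet inflect differently (suinze, tufellar), so the last vowel is not what conditions the rule; the final letter is.
"laldodug" ends in -g. The stems ending in -g (fimig → tifimig, rivhog → tirivhog) add the prefix ti-.
The other patterns: stems ending in -e insert -in- after the first vowel; stems ending in -l double the final consonant and add -ar; stems ending in -k add -um.
So laldodug → tilaldodug.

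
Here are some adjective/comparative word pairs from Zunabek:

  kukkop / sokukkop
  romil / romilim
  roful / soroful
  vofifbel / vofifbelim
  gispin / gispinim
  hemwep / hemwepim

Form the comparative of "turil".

vofifbel and roful both end in -l yet inflect differently (vofifbelim, soroful), so the final letter is not what conditions the rule; the last vowel is.
"turil" has last vowel 'i'. The stems whose last vowel is 'i' (gispin → gispinim, romil → romilim) add -im.
So turil → turilim.

turilim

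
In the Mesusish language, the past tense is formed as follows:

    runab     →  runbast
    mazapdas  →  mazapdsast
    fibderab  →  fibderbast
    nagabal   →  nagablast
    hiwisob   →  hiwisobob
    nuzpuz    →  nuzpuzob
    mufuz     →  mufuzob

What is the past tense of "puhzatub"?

puhzatubob

runab and hiwisob both end in -b yet inflect differently (runbast, hiwisobob), so the final letter is not what conditions the rule; the last vowel is.
"puhzatub" has last vowel 'u'. The stems whose last vowel is 'u' (nuzpuz → nuzpuzob, mufuz → mufuzob) add -ob.
The other pattern: stems whose last vowel is 'a' delete the last vowel and add -ast.
So puhzatub → puhzatubob.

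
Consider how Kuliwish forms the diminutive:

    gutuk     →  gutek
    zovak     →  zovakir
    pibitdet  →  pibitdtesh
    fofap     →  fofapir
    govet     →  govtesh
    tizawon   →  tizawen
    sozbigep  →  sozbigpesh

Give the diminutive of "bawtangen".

bawtangnesh

fofap and sozbigep both end in -p yet inflect differently (fofapir, sozbigpesh), so the final letter is not what conditions the rule; the last vowel is.
"bawtangen" has last vowel 'e'. The stems whose last vowel is 'e' (pibitdet → pibitdtesh, sozbigep → sozbigpesh, govet → govtesh) delete the last vowel and add -esh.
The other patterns: stems whose last vowel is 'a' add -ir; stems whose last vowel is 'o' or 'u' change the last vowel to 'e'.
So bawtangen → bawtangnesh.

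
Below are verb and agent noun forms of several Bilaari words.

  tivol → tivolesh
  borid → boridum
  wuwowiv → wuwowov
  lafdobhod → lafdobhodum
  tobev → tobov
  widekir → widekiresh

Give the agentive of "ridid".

rididum

borid and wuwowiv both have last vowel 'i' yet inflect differently (boridum, wuwowov), so the last vowel is not what conditions the rule; the final letter is.
"ridid" ends in -d. The stems ending in -d (lafdobhod → lafdobhodum, borid → boridum) add -um.
The other patterns: stems ending in -v change the last vowel to 'o'; stems ending in -l or -r add -esh.
So ridid → rididum.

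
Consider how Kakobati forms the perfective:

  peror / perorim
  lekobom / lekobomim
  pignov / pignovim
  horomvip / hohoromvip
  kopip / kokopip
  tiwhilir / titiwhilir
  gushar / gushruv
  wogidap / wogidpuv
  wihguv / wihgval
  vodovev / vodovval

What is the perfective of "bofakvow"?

peror and tiwhilir both end in -r yet inflect differently (perorim, titiwhilir), so the final letter is not what conditions the rule; the last vowel is.
"bofakvow" has last vowel 'o'. The stems whose last vowel is 'o' (peror → perorim, lekobom → lekobomim, pignov → pignovim) add -im.
The other patterns: stems whose last vowel is 'i' repeat the first consonant+vowel as a prefix; stems whose last vowel is 'a' delete the last vowel and add -uv; stems whose last vowel is 'e' or 'u' delete the last vowel and add -al.
So bofakvow → bofakvowim.

bofakvowim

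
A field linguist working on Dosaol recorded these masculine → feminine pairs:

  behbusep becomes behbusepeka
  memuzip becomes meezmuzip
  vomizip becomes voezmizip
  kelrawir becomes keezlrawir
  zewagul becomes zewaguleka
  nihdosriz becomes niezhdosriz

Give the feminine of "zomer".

zomereka

vomizip and behbusep both end in -p yet inflect differently (voezmizip, behbusepeka), so the final letter is not what conditions the rule; the last vowel is.
"zomer" has last vowel 'e'. The one such stem in the data (behbusep → behbusepeka) adds -eka, so the same rule applies.
The other pattern: stems whose last vowel is 'i' insert -ez- after the first vowel.
So zomer → zomereka.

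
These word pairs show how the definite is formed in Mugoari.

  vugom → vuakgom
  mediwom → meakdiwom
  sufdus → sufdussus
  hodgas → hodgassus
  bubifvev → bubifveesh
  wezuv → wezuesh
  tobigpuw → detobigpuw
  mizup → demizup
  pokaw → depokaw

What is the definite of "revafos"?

revafossus

sufdus and wezuv both have last vowel 'u' yet inflect differently (sufdussus, wezuesh), so the last vowel is not what conditions the rule; the final letter is.
"revafos" ends in -s. The stems ending in -s (sufdus → sufdussus, hodgas → hodgassus) double the final consonant and add -us.
The other patterns: stems ending in -m insert -ak- after the first vowel; stems ending in -v drop the final letter and add -esh; stems ending in -p or -w add the prefix de-.
So revafos → revafossus.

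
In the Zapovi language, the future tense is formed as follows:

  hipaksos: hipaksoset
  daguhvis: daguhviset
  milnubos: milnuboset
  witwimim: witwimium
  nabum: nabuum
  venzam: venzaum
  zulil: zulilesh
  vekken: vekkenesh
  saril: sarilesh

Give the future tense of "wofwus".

"wofwus" ends in -s. The stems ending in -s (hipaksos → hipaksoset, daguhvis → daguhviset, milnubos → milnuboset) add -et.
The other patterns: stems ending in -m drop the final letter and add -um; stems ending in -l or -n add -esh.
So wofwus → wofwuset.

wofwuset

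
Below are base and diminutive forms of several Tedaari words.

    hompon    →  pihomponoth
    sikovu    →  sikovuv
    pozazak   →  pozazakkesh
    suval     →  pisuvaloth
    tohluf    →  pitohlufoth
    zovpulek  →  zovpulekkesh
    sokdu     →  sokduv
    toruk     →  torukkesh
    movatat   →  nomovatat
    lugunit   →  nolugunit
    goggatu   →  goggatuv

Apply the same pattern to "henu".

movatat and pozazak both have last vowel 'a' yet inflect differently (nomovatat, pozazakkesh), so the last vowel is not what conditions the rule; the final letter is.
"henu" ends in -u. The stems ending in -u (goggatu → goggatuv, sokdu → sokduv, sikovu → sikovuv) drop the final letter and add -uv.
The other patterns: stems ending in -t add the prefix no-; stems ending in -k double the final consonant and add -esh; stems ending in -f, -l or -n add pi- … -oth around the stem.
So henu → henuv.

henuv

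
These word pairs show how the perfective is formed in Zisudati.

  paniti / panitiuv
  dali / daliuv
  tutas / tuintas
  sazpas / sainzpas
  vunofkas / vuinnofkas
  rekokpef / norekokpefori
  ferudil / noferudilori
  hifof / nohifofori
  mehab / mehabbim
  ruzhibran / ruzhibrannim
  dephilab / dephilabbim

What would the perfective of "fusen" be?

fusennim

paniti and ferudil both have last vowel 'i' yet inflect differently (panitiuv, noferudilori), so the last vowel is not what conditions the rule; the final letter is.
"fusen" ends in -n. The one such stem in the data (ruzhibran → ruzhibrannim) doubles the final consonant and adds -im (as do mehab, dephilab), so the same rule applies.
So fusen → fusennim.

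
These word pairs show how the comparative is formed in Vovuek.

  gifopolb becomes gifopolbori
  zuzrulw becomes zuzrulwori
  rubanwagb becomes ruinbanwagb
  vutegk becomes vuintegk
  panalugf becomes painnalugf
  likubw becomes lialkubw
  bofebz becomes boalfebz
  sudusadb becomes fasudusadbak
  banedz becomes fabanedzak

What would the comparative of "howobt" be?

gifopolb and rubanwagb both end in -b yet inflect differently (gifopolbori, ruinbanwagb), so the final letter is not what conditions the rule; the second-to-last letter is.
"howobt" has second-to-last letter 'b'. The stems whose second-to-last letter is 'b' (likubw → lialkubw, bofebz → boalfebz) insert -al- after the first vowel.
So howobt → hoalwobt.

hoalwobt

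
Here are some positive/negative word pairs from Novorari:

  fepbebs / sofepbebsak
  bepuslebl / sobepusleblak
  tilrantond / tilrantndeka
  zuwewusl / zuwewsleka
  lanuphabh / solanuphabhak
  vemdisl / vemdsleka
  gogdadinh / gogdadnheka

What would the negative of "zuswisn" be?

zuswsneka

lanuphabh and gogdadinh both end in -h yet inflect differently (solanuphabhak, gogdadnheka), so the final letter is not what conditions the rule; the second-to-last letter is.
"zuswisn" has second-to-last letter 's'. The stems whose second-to-last letter is 's' (vemdisl → vemdsleka, zuwewusl → zuwewsleka) delete the last vowel and add -eka.
The other pattern: stems whose second-to-last letter is 'b' add so- … -ak around the stem.
So zuswisn → zuswsneka.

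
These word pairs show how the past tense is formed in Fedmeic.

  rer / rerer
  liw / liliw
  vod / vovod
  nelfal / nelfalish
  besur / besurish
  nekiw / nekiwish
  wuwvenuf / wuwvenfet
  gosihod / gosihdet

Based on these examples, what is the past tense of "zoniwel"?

"zoniwel" has 3 vowels. The stems with 3 vowels (wuwvenuf → wuwvenfet, gosihod → gosihdet) delete the last vowel and add -et.
So zoniwel → zoniwlet.

zoniwlet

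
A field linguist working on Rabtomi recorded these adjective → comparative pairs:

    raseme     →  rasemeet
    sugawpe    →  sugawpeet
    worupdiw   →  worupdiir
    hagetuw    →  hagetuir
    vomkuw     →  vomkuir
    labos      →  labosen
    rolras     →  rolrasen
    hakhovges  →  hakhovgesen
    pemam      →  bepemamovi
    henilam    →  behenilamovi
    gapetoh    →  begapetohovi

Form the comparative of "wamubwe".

raseme and hakhovges both have last vowel 'e' yet inflect differently (rasemeet, hakhovgesen), so the last vowel is not what conditions the rule; the final letter is.
"wamubwe" ends in -e. The stems ending in -e (raseme → rasemeet, sugawpe → sugawpeet) add -et.
The other patterns: stems ending in -w drop the final letter and add -ir; stems ending in -s add -en; stems ending in -h or -m add be- … -ovi around the stem.
So wamubwe → wamubweet.

wamubweet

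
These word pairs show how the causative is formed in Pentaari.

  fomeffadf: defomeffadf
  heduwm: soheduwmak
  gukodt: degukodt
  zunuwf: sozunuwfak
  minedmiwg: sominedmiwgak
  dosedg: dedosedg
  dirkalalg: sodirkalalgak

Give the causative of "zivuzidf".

dezivuzidf

fomeffadf and zunuwf both end in -f yet inflect differently (defomeffadf, sozunuwfak), so the final letter is not what conditions the rule; the second-to-last letter is.
"zivuzidf" has second-to-last letter 'd'. The stems whose second-to-last letter is 'd' (fomeffadf → defomeffadf, gukodt → degukodt, dosedg → dedosedg) add the prefix de-.
So zivuzidf → dezivuzidf.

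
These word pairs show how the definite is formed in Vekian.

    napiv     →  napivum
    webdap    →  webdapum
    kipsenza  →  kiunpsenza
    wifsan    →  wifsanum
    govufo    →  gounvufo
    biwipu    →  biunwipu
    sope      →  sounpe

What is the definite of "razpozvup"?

razpozvupum

webdap and kipsenza both have last vowel 'a' yet inflect differently (webdapum, kiunpsenza), so the last vowel is not what conditions the rule; whether the stem ends in a vowel or a consonant is.
"razpozvup" ends in a consonant. The stems ending in a consonant (webdap → webdapum, napiv → napivum, wifsan → wifsanum) add -um.
So razpozvup → razpozvupum.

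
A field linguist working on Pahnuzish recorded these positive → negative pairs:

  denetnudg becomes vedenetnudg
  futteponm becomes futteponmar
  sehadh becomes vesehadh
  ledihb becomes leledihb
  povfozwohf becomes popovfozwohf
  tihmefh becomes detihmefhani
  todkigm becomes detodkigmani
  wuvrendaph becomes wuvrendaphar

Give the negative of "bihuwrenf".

bihuwrenfar

tihmefh and sehadh both end in -h yet inflect differently (detihmefhani, vesehadh), so the final letter is not what conditions the rule; the second-to-last letter is.
"bihuwrenf" has second-to-last letter 'n'. The one such stem in the data (futteponm → futteponmar) adds -ar, so the same rule applies.
The other patterns: stems whose second-to-last letter is 'h' repeat the first consonant+vowel as a prefix; stems whose second-to-last letter is 'f' or 'g' add de- … -ani around the stem; stems whose second-to-last letter is 'd' add the prefix ve-.
So bihuwrenf → bihuwrenfar.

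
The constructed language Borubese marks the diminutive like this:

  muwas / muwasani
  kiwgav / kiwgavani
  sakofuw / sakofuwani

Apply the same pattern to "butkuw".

Every pair shown (muwas → muwasani, kiwgav → kiwgavani, sakofuw → sakofuwani) follows the same rule: add -ani.
So butkuw → butkuwani.

butkuwani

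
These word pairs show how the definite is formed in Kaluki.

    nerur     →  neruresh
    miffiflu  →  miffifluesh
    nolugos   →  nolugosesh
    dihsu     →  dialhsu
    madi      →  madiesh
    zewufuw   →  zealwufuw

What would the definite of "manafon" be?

"manafon" begins with m-. The stems beginning with m- (madi → madiesh, miffiflu → miffifluesh) add -esh.
So manafon → manafonesh.

manafonesh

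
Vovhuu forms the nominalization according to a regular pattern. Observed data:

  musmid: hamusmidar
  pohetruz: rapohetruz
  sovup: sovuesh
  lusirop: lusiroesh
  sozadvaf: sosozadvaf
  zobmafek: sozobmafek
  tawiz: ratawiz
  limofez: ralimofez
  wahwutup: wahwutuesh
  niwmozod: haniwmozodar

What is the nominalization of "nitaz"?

ranitaz

pohetruz and wahwutup both have last vowel 'u' yet inflect differently (rapohetruz, wahwutuesh), so the last vowel is not what conditions the rule; the final letter is.
"nitaz" ends in -z. The stems ending in -z (limofez → ralimofez, pohetruz → rapohetruz, tawiz → ratawiz) add the prefix ra-.
The other patterns: stems ending in -p drop the final letter and add -esh; stems ending in -f or -k add the prefix so-; stems ending in -d add ha- … -ar around the stem.
So nitaz → ranitaz.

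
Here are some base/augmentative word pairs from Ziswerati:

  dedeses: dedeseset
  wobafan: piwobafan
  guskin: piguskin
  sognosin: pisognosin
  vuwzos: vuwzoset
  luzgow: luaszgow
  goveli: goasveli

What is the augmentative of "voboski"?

voasboski

vuwzos and luzgow both have last vowel 'o' yet inflect differently (vuwzoset, luaszgow), so the last vowel is not what conditions the rule; the final letter is.
"voboski" ends in -i. The one such stem in the data (goveli → goasveli) inserts -as- after the first vowel (as does luzgow), so the same rule applies.
The other patterns: stems ending in -n add the prefix pi-; stems ending in -s add -et.
So voboski → voasboski.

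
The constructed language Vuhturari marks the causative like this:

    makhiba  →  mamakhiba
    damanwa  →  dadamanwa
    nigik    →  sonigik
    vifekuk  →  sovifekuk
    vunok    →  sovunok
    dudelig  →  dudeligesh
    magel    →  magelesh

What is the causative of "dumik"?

nigik and dudelig both have last vowel 'i' yet inflect differently (sonigik, dudeligesh), so the last vowel is not what conditions the rule; the final letter is.
"dumik" ends in -k. The stems ending in -k (nigik → sonigik, vifekuk → sovifekuk, vunok → sovunok) add the prefix so-.
So dumik → sodumik.

sodumik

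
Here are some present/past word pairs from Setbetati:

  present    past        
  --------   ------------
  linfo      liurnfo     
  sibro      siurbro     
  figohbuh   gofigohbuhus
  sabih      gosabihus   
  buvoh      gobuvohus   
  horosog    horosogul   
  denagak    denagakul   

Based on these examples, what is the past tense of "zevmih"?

linfo and buvoh both have last vowel 'o' yet inflect differently (liurnfo, gobuvohus), so the last vowel is not what conditions the rule; the final letter is.
"zevmih" ends in -h. The stems ending in -h (figohbuh → gofigohbuhus, sabih → gosabihus, buvoh → gobuvohus) add go- … -us around the stem.
The other patterns: stems ending in -o insert -ur- after the first vowel; stems ending in -g or -k add -ul.
So zevmih → gozevmihus.

gozevmihus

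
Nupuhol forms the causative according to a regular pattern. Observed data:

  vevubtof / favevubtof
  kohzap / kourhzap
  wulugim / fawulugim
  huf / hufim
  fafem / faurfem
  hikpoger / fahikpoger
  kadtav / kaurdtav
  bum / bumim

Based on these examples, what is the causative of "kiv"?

bum and fafem both end in -m yet inflect differently (bumim, faurfem), so the final letter is not what conditions the rule; the number of vowels is.
"kiv" has 1 vowel. The stems with 1 vowel (huf → hufim, bum → bumim) add -im.
So kiv → kivim.

kivim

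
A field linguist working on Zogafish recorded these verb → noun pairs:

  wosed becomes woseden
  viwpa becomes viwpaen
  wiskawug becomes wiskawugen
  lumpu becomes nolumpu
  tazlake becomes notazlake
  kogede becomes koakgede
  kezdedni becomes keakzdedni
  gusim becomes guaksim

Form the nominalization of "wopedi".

tazlake and kogede both end in -e yet inflect differently (notazlake, koakgede), so the final letter is not what conditions the rule; the first letter is.
"wopedi" begins with w-. The stems beginning with w- (wosed → woseden, wiskawug → wiskawugen) add -en.
The other patterns: stems beginning with l- or t- add the prefix no-; stems beginning with g- or k- insert -ak- after the first vowel.
So wopedi → wopedien.

wopedien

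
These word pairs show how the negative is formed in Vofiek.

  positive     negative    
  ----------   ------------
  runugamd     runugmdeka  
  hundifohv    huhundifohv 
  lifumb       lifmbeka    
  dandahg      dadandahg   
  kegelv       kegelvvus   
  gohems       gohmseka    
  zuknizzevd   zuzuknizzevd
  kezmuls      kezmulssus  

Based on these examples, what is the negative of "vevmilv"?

hundifohv and kegelv both end in -v yet inflect differently (huhundifohv, kegelvvus), so the final letter is not what conditions the rule; the second-to-last letter is.
"vevmilv" has second-to-last letter 'l'. The stems whose second-to-last letter is 'l' (kegelv → kegelvvus, kezmuls → kezmulssus) double the final consonant and add -us.
So vevmilv → vevmilvvus.

vevmilvvus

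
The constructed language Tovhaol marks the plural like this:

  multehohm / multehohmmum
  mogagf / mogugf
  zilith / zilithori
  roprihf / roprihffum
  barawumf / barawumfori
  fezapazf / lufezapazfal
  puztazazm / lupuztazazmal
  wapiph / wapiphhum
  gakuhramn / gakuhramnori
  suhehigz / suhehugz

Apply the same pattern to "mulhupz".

mulhupzzum

roprihf and fezapazf both end in -f yet inflect differently (roprihffum, lufezapazfal), so the final letter is not what conditions the rule; the second-to-last letter is.
"mulhupz" has second-to-last letter 'p'. The one such stem in the data (wapiph → wapiphhum) doubles the final consonant and adds -um (as do multehohm, roprihf), so the same rule applies.
The other patterns: stems whose second-to-last letter is 'z' add lu- … -al around the stem; stems whose second-to-last letter is 'm' or 't' add -ori; stems whose second-to-last letter is 'g' change the last vowel to 'u'.
So mulhupz → mulhupzzum.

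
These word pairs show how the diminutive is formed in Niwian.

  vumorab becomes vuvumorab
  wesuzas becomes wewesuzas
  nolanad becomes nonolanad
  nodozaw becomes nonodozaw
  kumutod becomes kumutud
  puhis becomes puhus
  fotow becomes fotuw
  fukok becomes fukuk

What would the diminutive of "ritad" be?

nolanad and kumutod both end in -d yet inflect differently (nonolanad, kumutud), so the final letter is not what conditions the rule; the last vowel is.
"ritad" has last vowel 'a'. The stems whose last vowel is 'a' (vumorab → vuvumorab, wesuzas → wewesuzas, nolanad → nonolanad) repeat the first consonant+vowel as a prefix.
So ritad → riritad.

riritad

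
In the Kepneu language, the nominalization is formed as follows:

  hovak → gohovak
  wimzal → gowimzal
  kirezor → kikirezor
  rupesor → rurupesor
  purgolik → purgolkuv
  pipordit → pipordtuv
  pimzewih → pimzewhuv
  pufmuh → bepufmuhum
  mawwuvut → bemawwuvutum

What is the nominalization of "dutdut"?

bedutdutum

hovak and purgolik both end in -k yet inflect differently (gohovak, purgolkuv), so the final letter is not what conditions the rule; the last vowel is.
"dutdut" has last vowel 'u'. The stems whose last vowel is 'u' (pufmuh → bepufmuhum, mawwuvut → bemawwuvutum) add be- … -um around the stem.
So dutdut → bedutdutum.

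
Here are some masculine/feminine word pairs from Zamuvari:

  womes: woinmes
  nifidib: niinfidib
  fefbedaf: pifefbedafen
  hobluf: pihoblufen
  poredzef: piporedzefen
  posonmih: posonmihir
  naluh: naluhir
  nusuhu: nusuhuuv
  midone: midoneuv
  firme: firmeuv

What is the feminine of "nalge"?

nalgeuv

womes and poredzef both have last vowel 'e' yet inflect differently (woinmes, piporedzefen), so the last vowel is not what conditions the rule; the final letter is.
"nalge" ends in -e. The stems ending in -e (midone → midoneuv, firme → firmeuv) add -uv.
So nalge → nalgeuv.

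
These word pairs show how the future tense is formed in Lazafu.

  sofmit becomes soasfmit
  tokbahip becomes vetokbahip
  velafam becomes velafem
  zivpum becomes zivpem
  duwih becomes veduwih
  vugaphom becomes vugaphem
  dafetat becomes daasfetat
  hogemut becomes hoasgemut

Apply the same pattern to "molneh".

"molneh" ends in -h. The one such stem in the data (duwih → veduwih) adds the prefix ve-, so the same rule applies.
The other patterns: stems ending in -t insert -as- after the first vowel; stems ending in -m change the last vowel to 'e'.
So molneh → vemolneh.

vemolneh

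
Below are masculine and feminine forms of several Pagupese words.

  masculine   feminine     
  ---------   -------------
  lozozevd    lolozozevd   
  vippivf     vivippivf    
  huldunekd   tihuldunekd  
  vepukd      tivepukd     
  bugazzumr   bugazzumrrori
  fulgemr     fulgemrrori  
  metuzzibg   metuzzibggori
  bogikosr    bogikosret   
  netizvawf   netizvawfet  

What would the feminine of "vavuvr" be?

lozozevd and huldunekd both end in -d yet inflect differently (lolozozevd, tihuldunekd), so the final letter is not what conditions the rule; the second-to-last letter is.
"vavuvr" has second-to-last letter 'v'. The stems whose second-to-last letter is 'v' (lozozevd → lolozozevd, vippivf → vivippivf) repeat the first consonant+vowel as a prefix.
So vavuvr → vavavuvr.

vavavuvr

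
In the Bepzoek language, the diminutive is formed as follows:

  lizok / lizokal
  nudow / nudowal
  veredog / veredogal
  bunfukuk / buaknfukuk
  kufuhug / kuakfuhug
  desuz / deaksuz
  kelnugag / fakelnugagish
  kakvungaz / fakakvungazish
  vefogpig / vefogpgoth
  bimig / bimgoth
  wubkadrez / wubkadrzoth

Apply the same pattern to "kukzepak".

fakukzepakish

lizok and bunfukuk both end in -k yet inflect differently (lizokal, buaknfukuk), so the final letter is not what conditions the rule; the last vowel is.
"kukzepak" has last vowel 'a'. The stems whose last vowel is 'a' (kelnugag → fakelnugagish, kakvungaz → fakakvungazish) add fa- … -ish around the stem.
So kukzepak → fakukzepakish.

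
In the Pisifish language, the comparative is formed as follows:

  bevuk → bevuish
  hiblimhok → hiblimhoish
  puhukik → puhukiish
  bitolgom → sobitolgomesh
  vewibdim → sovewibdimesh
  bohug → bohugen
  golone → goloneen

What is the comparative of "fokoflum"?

hiblimhok and bitolgom both have last vowel 'o' yet inflect differently (hiblimhoish, sobitolgomesh), so the last vowel is not what conditions the rule; the final letter is.
"fokoflum" ends in -m. The stems ending in -m (bitolgom → sobitolgomesh, vewibdim → sovewibdimesh) add so- … -esh around the stem.
So fokoflum → sofokoflumesh.

sofokoflumesh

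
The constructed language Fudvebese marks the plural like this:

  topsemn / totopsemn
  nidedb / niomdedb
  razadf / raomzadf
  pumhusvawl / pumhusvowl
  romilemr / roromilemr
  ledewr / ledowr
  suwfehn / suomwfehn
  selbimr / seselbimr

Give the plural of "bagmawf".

bagmowf

suwfehn and topsemn both end in -n yet inflect differently (suomwfehn, totopsemn), so the final letter is not what conditions the rule; the second-to-last letter is.
"bagmawf" has second-to-last letter 'w'. The stems whose second-to-last letter is 'w' (pumhusvawl → pumhusvowl, ledewr → ledowr) change the last vowel to 'o'.
The other patterns: stems whose second-to-last letter is 'd' or 'h' insert -om- after the first vowel; stems whose second-to-last letter is 'm' repeat the first consonant+vowel as a prefix.
So bagmawf → bagmowf.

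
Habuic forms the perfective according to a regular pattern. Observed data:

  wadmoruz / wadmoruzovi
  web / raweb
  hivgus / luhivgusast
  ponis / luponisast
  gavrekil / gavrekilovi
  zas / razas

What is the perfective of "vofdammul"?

zas and hivgus both end in -s yet inflect differently (razas, luhivgusast), so the final letter is not what conditions the rule; the number of vowels is.
"vofdammul" has 3 vowels. The stems with 3 vowels (gavrekil → gavrekilovi, wadmoruz → wadmoruzovi) add -ovi.
The other patterns: stems with 1 vowel add the prefix ra-; stems with 2 vowels add lu- … -ast around the stem.
So vofdammul → vofdammulovi.

vofdammulovi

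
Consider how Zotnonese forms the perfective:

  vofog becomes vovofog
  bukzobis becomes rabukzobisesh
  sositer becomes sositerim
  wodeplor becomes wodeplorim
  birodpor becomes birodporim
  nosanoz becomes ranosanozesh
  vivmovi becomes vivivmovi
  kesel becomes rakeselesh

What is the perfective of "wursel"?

rawurselesh

wodeplor and vofog both have last vowel 'o' yet inflect differently (wodeplorim, vovofog), so the last vowel is not what conditions the rule; the final letter is.
"wursel" ends in -l. The one such stem in the data (kesel → rakeselesh) adds ra- … -esh around the stem, so the same rule applies.
The other patterns: stems ending in -r add -im; stems ending in -g or -i repeat the first consonant+vowel as a prefix.
So wursel → rawurselesh.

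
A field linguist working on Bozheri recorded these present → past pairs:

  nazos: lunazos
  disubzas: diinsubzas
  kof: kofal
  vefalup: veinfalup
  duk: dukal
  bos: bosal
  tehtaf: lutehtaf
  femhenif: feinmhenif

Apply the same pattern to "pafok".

bos and nazos both end in -s yet inflect differently (bosal, lunazos), so the final letter is not what conditions the rule; the number of vowels is.
"pafok" has 2 vowels. The stems with 2 vowels (nazos → lunazos, tehtaf → lutehtaf) add the prefix lu-.
So pafok → lupafok.

lupafok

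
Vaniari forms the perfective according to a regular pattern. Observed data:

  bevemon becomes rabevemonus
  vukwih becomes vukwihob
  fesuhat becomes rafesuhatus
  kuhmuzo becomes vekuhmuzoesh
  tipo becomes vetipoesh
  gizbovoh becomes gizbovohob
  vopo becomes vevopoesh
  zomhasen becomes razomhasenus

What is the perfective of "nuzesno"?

gizbovoh and kuhmuzo both have last vowel 'o' yet inflect differently (gizbovohob, vekuhmuzoesh), so the last vowel is not what conditions the rule; the final letter is.
"nuzesno" ends in -o. The stems ending in -o (kuhmuzo → vekuhmuzoesh, vopo → vevopoesh, tipo → vetipoesh) add ve- … -esh around the stem.
The other patterns: stems ending in -h add -ob; stems ending in -n or -t add ra- … -us around the stem.
So nuzesno → venuzesnoesh.

venuzesnoesh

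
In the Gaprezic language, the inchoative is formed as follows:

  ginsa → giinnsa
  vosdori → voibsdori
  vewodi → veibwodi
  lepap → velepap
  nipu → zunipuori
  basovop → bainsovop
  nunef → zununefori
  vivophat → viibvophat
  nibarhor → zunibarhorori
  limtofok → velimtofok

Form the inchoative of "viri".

lepap and basovop both end in -p yet inflect differently (velepap, bainsovop), so the final letter is not what conditions the rule; the first letter is.
"viri" begins with v-. The stems beginning with v- (vewodi → veibwodi, vosdori → voibsdori, vivophat → viibvophat) insert -ib- after the first vowel.
So viri → viibri.

viibri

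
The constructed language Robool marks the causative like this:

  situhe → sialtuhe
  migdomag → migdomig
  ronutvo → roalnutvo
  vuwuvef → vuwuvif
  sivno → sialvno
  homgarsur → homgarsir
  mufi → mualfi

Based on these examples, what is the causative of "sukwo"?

vuwuvef and situhe both have last vowel 'e' yet inflect differently (vuwuvif, sialtuhe), so the last vowel is not what conditions the rule; whether the stem ends in a vowel or a consonant is.
"sukwo" ends in a vowel. The stems ending in a vowel (mufi → mualfi, situhe → sialtuhe, sivno → sialvno) insert -al- after the first vowel.
So sukwo → sualkwo.

sualkwo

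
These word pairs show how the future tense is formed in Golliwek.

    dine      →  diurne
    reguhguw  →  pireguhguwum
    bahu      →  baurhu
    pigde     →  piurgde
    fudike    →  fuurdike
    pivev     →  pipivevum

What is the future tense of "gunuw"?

pivev and fudike both have last vowel 'e' yet inflect differently (pipivevum, fuurdike), so the last vowel is not what conditions the rule; whether the stem ends in a vowel or a consonant is.
"gunuw" ends in a consonant. The stems ending in a consonant (reguhguw → pireguhguwum, pivev → pipivevum) add pi- … -um around the stem.
So gunuw → pigunuwum.

pigunuwum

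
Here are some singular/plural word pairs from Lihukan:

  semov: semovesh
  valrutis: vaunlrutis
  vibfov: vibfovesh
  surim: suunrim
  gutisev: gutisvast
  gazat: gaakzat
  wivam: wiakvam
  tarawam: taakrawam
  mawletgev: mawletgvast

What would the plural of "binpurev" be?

binpurvast

"binpurev" has last vowel 'e'. The stems whose last vowel is 'e' (gutisev → gutisvast, mawletgev → mawletgvast) delete the last vowel and add -ast.
The other patterns: stems whose last vowel is 'i' insert -un- after the first vowel; stems whose last vowel is 'o' add -esh; stems whose last vowel is 'a' insert -ak- after the first vowel.
So binpurev → binpurvast.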